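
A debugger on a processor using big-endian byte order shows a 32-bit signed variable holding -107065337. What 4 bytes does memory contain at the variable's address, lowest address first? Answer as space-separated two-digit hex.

Two's complement of -107065337 in 32 bits: 107065337 = 0x0661AFF9; invert → 0xF99E5006; add 1 → 0xF99E5007.
Split into bytes (most-significant first): F9 9E 50 07.
Big-endian: lowest address holds the most-significant byte.
So the memory order matches the most-significant-first order: F9 9E 50 07.

F9 9E 50 07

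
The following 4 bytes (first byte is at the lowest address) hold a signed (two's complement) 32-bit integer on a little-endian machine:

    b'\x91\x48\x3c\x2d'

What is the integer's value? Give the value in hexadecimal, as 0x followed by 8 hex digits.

0x2D3C4891

In little-endian order the low byte comes first in memory.
Reassemble most-significant byte first: 2D 3C 48 91 → 0x2D3C4891.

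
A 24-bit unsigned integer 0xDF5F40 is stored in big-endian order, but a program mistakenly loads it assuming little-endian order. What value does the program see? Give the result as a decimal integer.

Stored big-endian, the bytes at ascending addresses are DF 5F 40.
Read back as little-endian, the first byte is least significant, giving 0x405FDF.
0x405FDF = 4218847.

4218847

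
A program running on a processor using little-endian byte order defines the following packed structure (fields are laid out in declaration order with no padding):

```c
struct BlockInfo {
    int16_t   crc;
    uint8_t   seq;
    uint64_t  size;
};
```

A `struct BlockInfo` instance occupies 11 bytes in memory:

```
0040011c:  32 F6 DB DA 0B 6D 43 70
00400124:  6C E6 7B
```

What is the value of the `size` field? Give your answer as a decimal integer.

`size` follows `crc` (2 B), `seq` (1 B), so it starts at offset 2 + 1 = 3 and occupies 8 bytes.
Bytes at offsets 3..10: DA 0B 6D 43 70 6C E6 7B.
Little-endian: lowest address holds the least-significant byte.
Reassemble most-significant byte first: 7B E6 6C 70 43 6D 0B DA → 0x7BE66C70436D0BDA.
0x7BE66C70436D0BDA = 8927942540731943898.

8927942540731943898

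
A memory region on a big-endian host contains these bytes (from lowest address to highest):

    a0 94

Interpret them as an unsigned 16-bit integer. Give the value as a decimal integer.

41108

Big-endian stores the most-significant byte at the lowest address.
The bytes are already most-significant first: 0xA094.
0xA094 = 41108.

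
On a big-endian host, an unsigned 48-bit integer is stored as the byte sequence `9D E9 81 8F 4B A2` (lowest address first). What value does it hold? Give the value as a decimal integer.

173626226592674

In big-endian order the high byte comes first in memory.
The bytes are already most-significant first: 0x9DE9818F4BA2.
0x9DE9818F4BA2 = 173626226592674.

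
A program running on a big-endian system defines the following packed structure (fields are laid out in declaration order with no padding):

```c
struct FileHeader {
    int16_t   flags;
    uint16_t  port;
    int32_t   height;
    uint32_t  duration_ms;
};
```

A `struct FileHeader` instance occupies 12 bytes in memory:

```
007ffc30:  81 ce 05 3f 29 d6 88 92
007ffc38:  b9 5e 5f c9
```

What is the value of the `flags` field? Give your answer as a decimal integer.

-32306

`flags` is the first field, at byte offset 0, occupying 2 bytes.
Bytes at offsets 0..1: 81 CE.
Big-endian: lowest address holds the most-significant byte.
The bytes are already most-significant first: 0x81CE.
Top bit is set, so as a signed 16-bit value this is 0x81CE − 2^16 = -32306.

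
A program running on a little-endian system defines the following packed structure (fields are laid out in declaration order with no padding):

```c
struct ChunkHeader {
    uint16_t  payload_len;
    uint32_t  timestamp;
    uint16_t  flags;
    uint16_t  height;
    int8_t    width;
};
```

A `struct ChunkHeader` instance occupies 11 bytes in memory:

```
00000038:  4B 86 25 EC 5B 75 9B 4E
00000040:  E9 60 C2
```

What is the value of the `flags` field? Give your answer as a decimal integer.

`flags` follows `payload_len` (2 B), `timestamp` (4 B), so it starts at offset 2 + 4 = 6 and occupies 2 bytes.
Bytes at offsets 6..7: 9B 4E.
Little-endian stores the least-significant byte at the lowest address.
Reassemble most-significant byte first: 4E 9B → 0x4E9B.
0x4E9B = 20123.

20123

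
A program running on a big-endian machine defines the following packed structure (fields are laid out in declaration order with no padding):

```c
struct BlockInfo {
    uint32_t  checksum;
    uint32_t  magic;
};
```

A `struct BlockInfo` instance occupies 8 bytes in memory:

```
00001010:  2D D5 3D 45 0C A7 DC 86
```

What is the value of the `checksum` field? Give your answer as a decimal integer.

768949573

`checksum` is the first field, at byte offset 0, occupying 4 bytes.
Bytes at offsets 0..3: 2D D5 3D 45.
Big-endian: lowest address holds the most-significant byte.
The bytes are already most-significant first: 0x2DD53D45.
0x2DD53D45 = 768949573.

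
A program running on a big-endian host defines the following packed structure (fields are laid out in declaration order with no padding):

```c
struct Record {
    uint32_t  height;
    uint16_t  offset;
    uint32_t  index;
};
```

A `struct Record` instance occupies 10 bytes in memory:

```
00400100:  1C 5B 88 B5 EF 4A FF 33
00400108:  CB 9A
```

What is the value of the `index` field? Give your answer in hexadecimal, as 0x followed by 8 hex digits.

0xFF33CB9A

`index` follows `height` (4 B), `offset` (2 B), so it starts at offset 4 + 2 = 6 and occupies 4 bytes.
Bytes at offsets 6..9: FF 33 CB 9A.
In big-endian order the high byte comes first in memory.
The bytes are already most-significant first: 0xFF33CB9A.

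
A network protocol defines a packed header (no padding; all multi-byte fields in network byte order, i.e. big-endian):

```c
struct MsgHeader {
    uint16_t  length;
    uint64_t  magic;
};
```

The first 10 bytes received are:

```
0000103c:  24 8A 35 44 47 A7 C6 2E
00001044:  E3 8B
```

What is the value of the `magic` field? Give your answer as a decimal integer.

3838271568336577419

`magic` follows `length` (2 bytes), so it starts at byte offset 2 and occupies 8 bytes.
Bytes at offsets 2..9: 35 44 47 A7 C6 2E E3 8B.
Big-endian stores the most-significant byte at the lowest address.
The bytes are already most-significant first: 0x354447A7C62EE38B.
0x354447A7C62EE38B = 3838271568336577419.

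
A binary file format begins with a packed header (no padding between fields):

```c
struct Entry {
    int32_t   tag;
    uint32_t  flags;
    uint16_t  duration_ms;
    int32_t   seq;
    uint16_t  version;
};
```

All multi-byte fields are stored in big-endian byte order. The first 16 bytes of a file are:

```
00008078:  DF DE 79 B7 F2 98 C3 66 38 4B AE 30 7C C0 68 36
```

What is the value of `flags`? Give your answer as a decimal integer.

`flags` follows `tag` (4 bytes), so it starts at byte offset 4 and occupies 4 bytes.
Bytes at offsets 4..7: F2 98 C3 66.
In big-endian order the high byte comes first in memory.
The bytes are already most-significant first: 0xF298C366.
0xF298C366 = 4070097766.

4070097766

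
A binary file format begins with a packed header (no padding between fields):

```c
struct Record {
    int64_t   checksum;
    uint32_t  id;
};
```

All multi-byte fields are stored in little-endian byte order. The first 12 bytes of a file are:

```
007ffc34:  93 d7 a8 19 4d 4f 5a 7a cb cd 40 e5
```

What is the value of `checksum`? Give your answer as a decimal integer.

`checksum` is the first field, at byte offset 0, occupying 8 bytes.
Bytes at offsets 0..7: 93 D7 A8 19 4D 4F 5A 7A.
Little-endian: lowest address holds the least-significant byte.
Reassemble most-significant byte first: 7A 5A 4F 4D 19 A8 D7 93 → 0x7A5A4F4D19A8D793.
0x7A5A4F4D19A8D793 = 8816446413092738963.

8816446413092738963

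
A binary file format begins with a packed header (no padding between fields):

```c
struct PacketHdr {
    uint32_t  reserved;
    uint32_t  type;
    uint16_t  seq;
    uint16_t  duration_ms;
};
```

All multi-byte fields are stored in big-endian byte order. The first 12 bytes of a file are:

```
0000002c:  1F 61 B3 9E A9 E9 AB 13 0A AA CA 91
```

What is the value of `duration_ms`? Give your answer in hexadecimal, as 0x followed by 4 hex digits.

0xCA91

`duration_ms` follows `reserved` (4 B), `type` (4 B), `seq` (2 B), so it starts at offset 4 + 4 + 2 = 10 and occupies 2 bytes.
Bytes at offsets 10..11: CA 91.
In big-endian order the high byte comes first in memory.
The bytes are already most-significant first: 0xCA91.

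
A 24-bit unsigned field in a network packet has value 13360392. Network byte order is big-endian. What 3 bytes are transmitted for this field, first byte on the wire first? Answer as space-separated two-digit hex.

CB DD 08

13360392 in hexadecimal, padded to 24 bits, is 0xCBDD08.
Split into bytes (most-significant first): CB DD 08.
Big-endian: lowest address holds the most-significant byte.
So the memory order matches the most-significant-first order: CB DD 08.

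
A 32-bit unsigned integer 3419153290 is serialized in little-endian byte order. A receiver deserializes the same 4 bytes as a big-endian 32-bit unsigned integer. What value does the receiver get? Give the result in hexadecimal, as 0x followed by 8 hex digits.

3419153290 in 32-bit hexadecimal is 0xCBCC238A.
Stored little-endian, the bytes at ascending addresses are 8A 23 CC CB.
Read back as big-endian, the last byte is least significant, giving 0x8A23CCCB.

0x8A23CCCB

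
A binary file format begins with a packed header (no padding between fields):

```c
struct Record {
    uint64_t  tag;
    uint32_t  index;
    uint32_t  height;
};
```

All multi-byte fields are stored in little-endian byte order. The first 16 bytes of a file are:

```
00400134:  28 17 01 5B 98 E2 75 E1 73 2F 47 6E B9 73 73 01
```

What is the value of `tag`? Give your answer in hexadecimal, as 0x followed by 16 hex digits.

`tag` is the first field, at byte offset 0, occupying 8 bytes.
Bytes at offsets 0..7: 28 17 01 5B 98 E2 75 E1.
Little-endian stores the least-significant byte at the lowest address.
Reassemble most-significant byte first: E1 75 E2 98 5B 01 17 28 → 0xE175E2985B011728.

0xE175E2985B011728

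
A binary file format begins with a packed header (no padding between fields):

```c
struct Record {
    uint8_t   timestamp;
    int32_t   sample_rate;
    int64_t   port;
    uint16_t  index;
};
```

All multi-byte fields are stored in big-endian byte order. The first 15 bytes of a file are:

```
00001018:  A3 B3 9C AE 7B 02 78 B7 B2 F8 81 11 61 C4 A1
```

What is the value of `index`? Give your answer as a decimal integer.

50337

`index` follows `timestamp` (1 B), `sample_rate` (4 B), `port` (8 B), so it starts at offset 1 + 4 + 8 = 13 and occupies 2 bytes.
Bytes at offsets 13..14: C4 A1.
Big-endian stores the most-significant byte at the lowest address.
The bytes are already most-significant first: 0xC4A1.
0xC4A1 = 50337.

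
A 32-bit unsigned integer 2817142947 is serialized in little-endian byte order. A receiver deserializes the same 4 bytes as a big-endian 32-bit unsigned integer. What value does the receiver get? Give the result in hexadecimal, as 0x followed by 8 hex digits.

0xA330EAA7

2817142947 in 32-bit hexadecimal is 0xA7EA30A3.
Stored little-endian, the bytes at ascending addresses are A3 30 EA A7.
Read back as big-endian, the last byte is least significant, giving 0xA330EAA7.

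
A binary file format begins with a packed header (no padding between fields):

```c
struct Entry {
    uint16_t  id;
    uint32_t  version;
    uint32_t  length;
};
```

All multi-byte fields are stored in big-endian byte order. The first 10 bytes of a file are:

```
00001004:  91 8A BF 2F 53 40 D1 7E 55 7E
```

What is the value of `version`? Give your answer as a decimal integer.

`version` follows `id` (2 bytes), so it starts at byte offset 2 and occupies 4 bytes.
Bytes at offsets 2..5: BF 2F 53 40.
In big-endian order the high byte comes first in memory.
The bytes are already most-significant first: 0xBF2F5340.
0xBF2F5340 = 3207549760.

3207549760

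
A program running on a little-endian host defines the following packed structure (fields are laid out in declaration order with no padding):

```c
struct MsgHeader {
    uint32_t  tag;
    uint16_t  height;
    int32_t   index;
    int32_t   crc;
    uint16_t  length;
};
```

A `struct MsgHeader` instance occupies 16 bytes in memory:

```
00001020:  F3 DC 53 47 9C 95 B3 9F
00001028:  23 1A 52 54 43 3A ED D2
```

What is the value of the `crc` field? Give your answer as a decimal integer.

977491026

`crc` follows `tag` (4 B), `height` (2 B), `index` (4 B), so it starts at offset 4 + 2 + 4 = 10 and occupies 4 bytes.
Bytes at offsets 10..13: 52 54 43 3A.
In little-endian order the low byte comes first in memory.
Reassemble most-significant byte first: 3A 43 54 52 → 0x3A435452.
0x3A435452 = 977491026.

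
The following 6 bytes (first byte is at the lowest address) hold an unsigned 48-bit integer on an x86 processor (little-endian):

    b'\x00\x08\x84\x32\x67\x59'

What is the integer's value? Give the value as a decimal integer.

Little-endian stores the least-significant byte at the lowest address.
Reassemble most-significant byte first: 59 67 32 84 08 00 → 0x596732840800.
0x596732840800 = 98299764017152.

98299764017152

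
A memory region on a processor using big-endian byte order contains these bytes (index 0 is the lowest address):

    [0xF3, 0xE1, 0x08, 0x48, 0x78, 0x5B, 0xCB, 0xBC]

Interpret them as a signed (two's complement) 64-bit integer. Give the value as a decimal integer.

Big-endian stores the most-significant byte at the lowest address.
The bytes are already most-significant first: 0xF3E10848785BCBBC.
Top bit is set, so as a signed 64-bit value this is 0xF3E10848785BCBBC − 2^64 = -873407745383216196.

-873407745383216196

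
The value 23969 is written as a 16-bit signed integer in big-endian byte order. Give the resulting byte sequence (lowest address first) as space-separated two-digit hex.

5D A1

23969 in hexadecimal, padded to 16 bits, is 0x5DA1.
Split into bytes (most-significant first): 5D A1.
In big-endian order the high byte comes first in memory.
So the memory order matches the most-significant-first order: 5D A1.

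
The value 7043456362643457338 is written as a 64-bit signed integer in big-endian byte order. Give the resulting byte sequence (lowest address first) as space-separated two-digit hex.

7043456362643457338 in hexadecimal, padded to 64 bits, is 0x61BF623E7654053A.
Split into bytes (most-significant first): 61 BF 62 3E 76 54 05 3A.
Big-endian: lowest address holds the most-significant byte.
So the memory order matches the most-significant-first order: 61 BF 62 3E 76 54 05 3A.

61 BF 62 3E 76 54 05 3A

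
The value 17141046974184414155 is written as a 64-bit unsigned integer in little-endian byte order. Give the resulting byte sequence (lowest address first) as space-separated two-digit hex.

CB DB 8B E6 67 3B E1 ED

17141046974184414155 in hexadecimal, padded to 64 bits, is 0xEDE13B67E68BDBCB.
Split into bytes (most-significant first): ED E1 3B 67 E6 8B DB CB.
Little-endian: lowest address holds the least-significant byte.
So at ascending addresses the bytes are CB DB 8B E6 67 3B E1 ED.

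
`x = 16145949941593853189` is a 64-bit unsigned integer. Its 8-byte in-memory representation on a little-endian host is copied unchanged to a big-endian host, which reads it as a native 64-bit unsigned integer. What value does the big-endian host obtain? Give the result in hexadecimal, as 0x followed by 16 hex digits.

0x05CDF04DEDEF11E0

16145949941593853189 in 64-bit hexadecimal is 0xE011EFED4DF0CD05.
Stored little-endian, the bytes at ascending addresses are 05 CD F0 4D ED EF 11 E0.
Read back as big-endian, the last byte is least significant, giving 0x05CDF04DEDEF11E0.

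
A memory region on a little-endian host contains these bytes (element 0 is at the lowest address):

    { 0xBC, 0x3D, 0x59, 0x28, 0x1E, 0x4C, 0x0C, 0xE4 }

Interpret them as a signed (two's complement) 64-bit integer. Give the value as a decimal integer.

Little-endian: lowest address holds the least-significant byte.
Reassemble most-significant byte first: E4 0C 4C 1E 28 59 3D BC → 0xE40C4C1E28593DBC.
Top bit is set, so as a signed 64-bit value this is 0xE40C4C1E28593DBC − 2^64 = -2014151240931787332.

-2014151240931787332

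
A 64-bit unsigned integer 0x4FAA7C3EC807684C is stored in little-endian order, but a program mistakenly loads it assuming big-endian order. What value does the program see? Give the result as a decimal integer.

5505659101083642447

Stored little-endian, the bytes at ascending addresses are 4C 68 07 C8 3E 7C AA 4F.
Read back as big-endian, the last byte is least significant, giving 0x4C6807C83E7CAA4F.
0x4C6807C83E7CAA4F = 5505659101083642447.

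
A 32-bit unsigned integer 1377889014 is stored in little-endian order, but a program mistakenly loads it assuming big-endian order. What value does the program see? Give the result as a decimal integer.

4142538834

1377889014 in 32-bit hexadecimal is 0x5220EAF6.
Stored little-endian, the bytes at ascending addresses are F6 EA 20 52.
Read back as big-endian, the last byte is least significant, giving 0xF6EA2052.
0xF6EA2052 = 4142538834.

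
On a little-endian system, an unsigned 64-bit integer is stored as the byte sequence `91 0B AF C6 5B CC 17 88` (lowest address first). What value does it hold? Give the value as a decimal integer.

9806531408169995153

Little-endian stores the least-significant byte at the lowest address.
Reassemble most-significant byte first: 88 17 CC 5B C6 AF 0B 91 → 0x8817CC5BC6AF0B91.
0x8817CC5BC6AF0B91 = 9806531408169995153.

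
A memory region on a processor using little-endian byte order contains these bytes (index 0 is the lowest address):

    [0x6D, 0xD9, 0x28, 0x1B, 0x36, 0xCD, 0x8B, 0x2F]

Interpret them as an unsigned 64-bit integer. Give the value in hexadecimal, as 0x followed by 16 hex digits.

Little-endian stores the least-significant byte at the lowest address.
Reassemble most-significant byte first: 2F 8B CD 36 1B 28 D9 6D → 0x2F8BCD361B28D96D.

0x2F8BCD361B28D96D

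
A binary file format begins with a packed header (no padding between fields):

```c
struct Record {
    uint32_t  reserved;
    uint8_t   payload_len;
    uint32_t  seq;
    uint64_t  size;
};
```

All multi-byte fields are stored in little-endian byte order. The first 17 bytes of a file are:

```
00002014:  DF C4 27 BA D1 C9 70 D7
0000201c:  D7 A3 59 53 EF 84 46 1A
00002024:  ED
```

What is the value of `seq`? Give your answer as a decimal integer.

`seq` follows `reserved` (4 B), `payload_len` (1 B), so it starts at offset 4 + 1 = 5 and occupies 4 bytes.
Bytes at offsets 5..8: C9 70 D7 D7.
Little-endian: lowest address holds the least-significant byte.
Reassemble most-significant byte first: D7 D7 70 C9 → 0xD7D770C9.
0xD7D770C9 = 3621220553.

3621220553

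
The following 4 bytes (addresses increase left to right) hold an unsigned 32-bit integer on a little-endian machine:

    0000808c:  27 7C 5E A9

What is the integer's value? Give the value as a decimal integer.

2841541671

Little-endian: lowest address holds the least-significant byte.
Reassemble most-significant byte first: A9 5E 7C 27 → 0xA95E7C27.
0xA95E7C27 = 2841541671.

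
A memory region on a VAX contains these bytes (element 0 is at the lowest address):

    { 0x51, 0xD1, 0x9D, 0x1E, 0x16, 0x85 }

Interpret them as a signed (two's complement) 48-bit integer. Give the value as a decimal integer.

Little-endian: lowest address holds the least-significant byte.
Reassemble most-significant byte first: 85 16 1E 9D D1 51 → 0x85161E9DD151.
Top bit is set, so as a signed 48-bit value this is 0x85161E9DD151 − 2^48 = -135144927276719.

-135144927276719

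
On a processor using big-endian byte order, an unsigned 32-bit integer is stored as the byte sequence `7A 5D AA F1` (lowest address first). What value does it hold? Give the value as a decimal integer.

Big-endian stores the most-significant byte at the lowest address.
The bytes are already most-significant first: 0x7A5DAAF1.
0x7A5DAAF1 = 2052958961.

2052958961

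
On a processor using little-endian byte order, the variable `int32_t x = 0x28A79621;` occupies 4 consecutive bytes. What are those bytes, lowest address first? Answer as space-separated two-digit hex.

Split into bytes (most-significant first): 28 A7 96 21.
Little-endian: lowest address holds the least-significant byte.
So at ascending addresses the bytes are 21 96 A7 28.

21 96 A7 28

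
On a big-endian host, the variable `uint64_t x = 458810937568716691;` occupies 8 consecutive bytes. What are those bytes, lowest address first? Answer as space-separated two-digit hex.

458810937568716691 in hexadecimal, padded to 64 bits, is 0x065E061DE8D8E793.
Split into bytes (most-significant first): 06 5E 06 1D E8 D8 E7 93.
Big-endian stores the most-significant byte at the lowest address.
So the memory order matches the most-significant-first order: 06 5E 06 1D E8 D8 E7 93.

06 5E 06 1D E8 D8 E7 93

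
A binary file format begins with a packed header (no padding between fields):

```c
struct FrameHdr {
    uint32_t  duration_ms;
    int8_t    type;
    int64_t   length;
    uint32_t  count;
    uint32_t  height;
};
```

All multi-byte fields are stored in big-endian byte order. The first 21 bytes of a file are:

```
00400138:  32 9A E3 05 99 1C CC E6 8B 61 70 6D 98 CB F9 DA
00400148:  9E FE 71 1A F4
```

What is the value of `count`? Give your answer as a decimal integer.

3422149278

`count` follows `duration_ms` (4 B), `type` (1 B), `length` (8 B), so it starts at offset 4 + 1 + 8 = 13 and occupies 4 bytes.
Bytes at offsets 13..16: CB F9 DA 9E.
In big-endian order the high byte comes first in memory.
The bytes are already most-significant first: 0xCBF9DA9E.
0xCBF9DA9E = 3422149278.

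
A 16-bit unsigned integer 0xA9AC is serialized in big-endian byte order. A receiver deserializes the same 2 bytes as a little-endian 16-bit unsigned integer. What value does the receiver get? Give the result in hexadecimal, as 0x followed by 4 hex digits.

0xACA9

Stored big-endian, the bytes at ascending addresses are A9 AC.
Read back as little-endian, the first byte is least significant, giving 0xACA9.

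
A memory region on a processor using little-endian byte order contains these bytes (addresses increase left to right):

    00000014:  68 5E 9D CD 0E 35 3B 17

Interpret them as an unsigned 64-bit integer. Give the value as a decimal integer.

1673990024193728104

Little-endian stores the least-significant byte at the lowest address.
Reassemble most-significant byte first: 17 3B 35 0E CD 9D 5E 68 → 0x173B350ECD9D5E68.
0x173B350ECD9D5E68 = 1673990024193728104.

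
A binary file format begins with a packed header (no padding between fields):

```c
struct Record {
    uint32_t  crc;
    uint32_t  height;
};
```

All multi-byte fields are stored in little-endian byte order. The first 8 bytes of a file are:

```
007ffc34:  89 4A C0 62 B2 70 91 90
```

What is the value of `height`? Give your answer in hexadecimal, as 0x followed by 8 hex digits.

0x909170B2

`height` follows `crc` (4 bytes), so it starts at byte offset 4 and occupies 4 bytes.
Bytes at offsets 4..7: B2 70 91 90.
Little-endian stores the least-significant byte at the lowest address.
Reassemble most-significant byte first: 90 91 70 B2 → 0x909170B2.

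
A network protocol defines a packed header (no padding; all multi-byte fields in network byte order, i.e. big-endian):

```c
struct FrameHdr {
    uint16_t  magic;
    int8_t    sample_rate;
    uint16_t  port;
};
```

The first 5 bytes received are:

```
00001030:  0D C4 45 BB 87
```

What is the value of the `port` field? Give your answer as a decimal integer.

48007

`port` follows `magic` (2 B), `sample_rate` (1 B), so it starts at offset 2 + 1 = 3 and occupies 2 bytes.
Bytes at offsets 3..4: BB 87.
Big-endian stores the most-significant byte at the lowest address.
The bytes are already most-significant first: 0xBB87.
0xBB87 = 48007.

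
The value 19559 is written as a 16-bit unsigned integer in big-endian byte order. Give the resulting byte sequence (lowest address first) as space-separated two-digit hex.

4C 67

19559 in hexadecimal, padded to 16 bits, is 0x4C67.
Split into bytes (most-significant first): 4C 67.
Big-endian stores the most-significant byte at the lowest address.
So the memory order matches the most-significant-first order: 4C 67.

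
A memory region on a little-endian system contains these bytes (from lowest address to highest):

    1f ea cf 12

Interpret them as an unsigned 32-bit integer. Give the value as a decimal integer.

315615775

Little-endian stores the least-significant byte at the lowest address.
Reassemble most-significant byte first: 12 CF EA 1F → 0x12CFEA1F.
0x12CFEA1F = 315615775.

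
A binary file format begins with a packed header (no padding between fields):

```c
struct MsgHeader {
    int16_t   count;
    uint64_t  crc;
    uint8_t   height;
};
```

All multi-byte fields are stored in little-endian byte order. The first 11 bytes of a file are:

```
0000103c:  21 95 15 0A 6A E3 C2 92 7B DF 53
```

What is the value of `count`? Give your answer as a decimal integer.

-27359

`count` is the first field, at byte offset 0, occupying 2 bytes.
Bytes at offsets 0..1: 21 95.
Little-endian stores the least-significant byte at the lowest address.
Reassemble most-significant byte first: 95 21 → 0x9521.
Top bit is set, so as a signed 16-bit value this is 0x9521 − 2^16 = -27359.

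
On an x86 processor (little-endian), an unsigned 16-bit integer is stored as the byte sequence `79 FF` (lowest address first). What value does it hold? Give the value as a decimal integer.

Little-endian: lowest address holds the least-significant byte.
Reassemble most-significant byte first: FF 79 → 0xFF79.
0xFF79 = 65401.

65401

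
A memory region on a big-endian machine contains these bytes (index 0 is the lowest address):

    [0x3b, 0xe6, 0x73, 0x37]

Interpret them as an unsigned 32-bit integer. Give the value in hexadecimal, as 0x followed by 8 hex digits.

Big-endian: lowest address holds the most-significant byte.
The bytes are already most-significant first: 0x3BE67337.

0x3BE67337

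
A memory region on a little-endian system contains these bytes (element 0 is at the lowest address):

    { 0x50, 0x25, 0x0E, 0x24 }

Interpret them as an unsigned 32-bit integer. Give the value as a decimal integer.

Little-endian stores the least-significant byte at the lowest address.
Reassemble most-significant byte first: 24 0E 25 50 → 0x240E2550.
0x240E2550 = 604906832.

604906832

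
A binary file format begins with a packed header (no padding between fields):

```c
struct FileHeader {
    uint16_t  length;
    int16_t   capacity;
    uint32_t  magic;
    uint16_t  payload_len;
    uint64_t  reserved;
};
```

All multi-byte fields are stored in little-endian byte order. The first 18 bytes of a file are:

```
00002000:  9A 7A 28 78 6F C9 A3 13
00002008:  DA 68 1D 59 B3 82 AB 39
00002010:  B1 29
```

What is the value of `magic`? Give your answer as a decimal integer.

`magic` follows `length` (2 B), `capacity` (2 B), so it starts at offset 2 + 2 = 4 and occupies 4 bytes.
Bytes at offsets 4..7: 6F C9 A3 13.
In little-endian order the low byte comes first in memory.
Reassemble most-significant byte first: 13 A3 C9 6F → 0x13A3C96F.
0x13A3C96F = 329501039.

329501039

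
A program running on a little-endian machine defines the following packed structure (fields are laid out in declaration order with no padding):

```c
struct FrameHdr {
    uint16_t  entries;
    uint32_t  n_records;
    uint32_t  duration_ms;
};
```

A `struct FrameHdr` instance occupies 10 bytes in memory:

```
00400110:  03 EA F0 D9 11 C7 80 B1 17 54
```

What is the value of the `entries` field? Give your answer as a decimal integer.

59907

`entries` is the first field, at byte offset 0, occupying 2 bytes.
Bytes at offsets 0..1: 03 EA.
Little-endian stores the least-significant byte at the lowest address.
Reassemble most-significant byte first: EA 03 → 0xEA03.
0xEA03 = 59907.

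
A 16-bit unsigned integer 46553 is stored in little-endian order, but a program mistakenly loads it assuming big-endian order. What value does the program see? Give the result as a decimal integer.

46553 in 16-bit hexadecimal is 0xB5D9.
Stored little-endian, the bytes at ascending addresses are D9 B5.
Read back as big-endian, the last byte is least significant, giving 0xD9B5.
0xD9B5 = 55733.

55733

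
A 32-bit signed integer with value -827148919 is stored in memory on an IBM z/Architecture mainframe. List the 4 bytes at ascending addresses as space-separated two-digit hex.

Two's complement of -827148919 in 32 bits: 827148919 = 0x314D4A77; invert → 0xCEB2B588; add 1 → 0xCEB2B589.
Split into bytes (most-significant first): CE B2 B5 89.
Big-endian: lowest address holds the most-significant byte.
So the memory order matches the most-significant-first order: CE B2 B5 89.

CE B2 B5 89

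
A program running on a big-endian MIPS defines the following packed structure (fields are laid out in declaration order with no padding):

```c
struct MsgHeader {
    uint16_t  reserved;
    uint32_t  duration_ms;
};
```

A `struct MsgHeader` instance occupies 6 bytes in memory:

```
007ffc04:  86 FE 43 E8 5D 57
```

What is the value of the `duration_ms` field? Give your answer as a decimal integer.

1139301719

`duration_ms` follows `reserved` (2 bytes), so it starts at byte offset 2 and occupies 4 bytes.
Bytes at offsets 2..5: 43 E8 5D 57.
In big-endian order the high byte comes first in memory.
The bytes are already most-significant first: 0x43E85D57.
0x43E85D57 = 1139301719.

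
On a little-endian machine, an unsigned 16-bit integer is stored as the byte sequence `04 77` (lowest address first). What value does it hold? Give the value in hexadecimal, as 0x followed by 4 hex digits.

0x7704

Little-endian: lowest address holds the least-significant byte.
Reassemble most-significant byte first: 77 04 → 0x7704.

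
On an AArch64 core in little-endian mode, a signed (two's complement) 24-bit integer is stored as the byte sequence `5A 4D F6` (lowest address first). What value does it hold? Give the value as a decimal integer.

-635558

Little-endian: lowest address holds the least-significant byte.
Reassemble most-significant byte first: F6 4D 5A → 0xF64D5A.
Top bit is set, so as a signed 24-bit value this is 0xF64D5A − 2^24 = -635558.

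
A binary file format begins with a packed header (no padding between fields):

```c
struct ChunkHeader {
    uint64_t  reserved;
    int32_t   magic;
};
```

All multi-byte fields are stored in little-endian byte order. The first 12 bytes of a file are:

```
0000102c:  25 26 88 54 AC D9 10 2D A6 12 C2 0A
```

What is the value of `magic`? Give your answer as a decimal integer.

180490918

`magic` follows `reserved` (8 bytes), so it starts at byte offset 8 and occupies 4 bytes.
Bytes at offsets 8..11: A6 12 C2 0A.
Little-endian: lowest address holds the least-significant byte.
Reassemble most-significant byte first: 0A C2 12 A6 → 0x0AC212A6.
0x0AC212A6 = 180490918.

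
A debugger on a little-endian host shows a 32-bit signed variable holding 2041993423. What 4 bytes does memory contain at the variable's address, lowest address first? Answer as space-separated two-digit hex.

CF 58 B6 79

2041993423 in hexadecimal, padded to 32 bits, is 0x79B658CF.
Split into bytes (most-significant first): 79 B6 58 CF.
Little-endian stores the least-significant byte at the lowest address.
So at ascending addresses the bytes are CF 58 B6 79.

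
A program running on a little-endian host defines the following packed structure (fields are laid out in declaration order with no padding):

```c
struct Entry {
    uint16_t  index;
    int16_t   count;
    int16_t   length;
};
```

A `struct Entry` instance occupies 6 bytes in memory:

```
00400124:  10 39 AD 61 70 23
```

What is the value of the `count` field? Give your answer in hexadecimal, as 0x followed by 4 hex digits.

`count` follows `index` (2 bytes), so it starts at byte offset 2 and occupies 2 bytes.
Bytes at offsets 2..3: AD 61.
Little-endian: lowest address holds the least-significant byte.
Reassemble most-significant byte first: 61 AD → 0x61AD.

0x61AD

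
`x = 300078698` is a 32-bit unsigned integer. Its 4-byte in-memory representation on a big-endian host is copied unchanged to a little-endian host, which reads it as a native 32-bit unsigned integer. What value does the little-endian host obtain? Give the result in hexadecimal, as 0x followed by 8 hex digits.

300078698 in 32-bit hexadecimal is 0x11E2D66A.
Stored big-endian, the bytes at ascending addresses are 11 E2 D6 6A.
Read back as little-endian, the first byte is least significant, giving 0x6AD6E211.

0x6AD6E211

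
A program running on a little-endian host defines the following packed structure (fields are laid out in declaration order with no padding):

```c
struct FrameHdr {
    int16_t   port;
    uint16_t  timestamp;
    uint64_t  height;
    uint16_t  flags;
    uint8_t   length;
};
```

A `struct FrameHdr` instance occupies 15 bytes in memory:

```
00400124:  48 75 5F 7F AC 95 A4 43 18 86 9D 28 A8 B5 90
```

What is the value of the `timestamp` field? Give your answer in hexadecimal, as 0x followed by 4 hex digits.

0x7F5F

`timestamp` follows `port` (2 bytes), so it starts at byte offset 2 and occupies 2 bytes.
Bytes at offsets 2..3: 5F 7F.
Little-endian: lowest address holds the least-significant byte.
Reassemble most-significant byte first: 7F 5F → 0x7F5F.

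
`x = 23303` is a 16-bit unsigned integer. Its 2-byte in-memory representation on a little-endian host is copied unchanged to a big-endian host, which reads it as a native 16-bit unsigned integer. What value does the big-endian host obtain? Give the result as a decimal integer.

23303 in 16-bit hexadecimal is 0x5B07.
Stored little-endian, the bytes at ascending addresses are 07 5B.
Read back as big-endian, the last byte is least significant, giving 0x075B.
0x075B = 1883.

1883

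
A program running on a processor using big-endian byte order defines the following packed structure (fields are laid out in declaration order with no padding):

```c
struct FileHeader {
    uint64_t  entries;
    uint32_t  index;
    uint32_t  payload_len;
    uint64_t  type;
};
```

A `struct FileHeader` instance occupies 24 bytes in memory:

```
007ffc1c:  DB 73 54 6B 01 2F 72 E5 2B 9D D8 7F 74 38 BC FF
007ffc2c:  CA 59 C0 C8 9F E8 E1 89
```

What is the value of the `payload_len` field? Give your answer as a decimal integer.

1949875455

`payload_len` follows `entries` (8 B), `index` (4 B), so it starts at offset 8 + 4 = 12 and occupies 4 bytes.
Bytes at offsets 12..15: 74 38 BC FF.
Big-endian: lowest address holds the most-significant byte.
The bytes are already most-significant first: 0x7438BCFF.
0x7438BCFF = 1949875455.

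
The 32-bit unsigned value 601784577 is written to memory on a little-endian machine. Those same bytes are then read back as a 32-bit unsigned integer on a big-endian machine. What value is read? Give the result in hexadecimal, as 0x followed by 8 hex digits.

0x0181DE23

601784577 in 32-bit hexadecimal is 0x23DE8101.
Stored little-endian, the bytes at ascending addresses are 01 81 DE 23.
Read back as big-endian, the last byte is least significant, giving 0x0181DE23.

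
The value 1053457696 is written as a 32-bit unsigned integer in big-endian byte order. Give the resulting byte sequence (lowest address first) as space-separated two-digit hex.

3E CA 7D 20

1053457696 in hexadecimal, padded to 32 bits, is 0x3ECA7D20.
Split into bytes (most-significant first): 3E CA 7D 20.
Big-endian stores the most-significant byte at the lowest address.
So the memory order matches the most-significant-first order: 3E CA 7D 20.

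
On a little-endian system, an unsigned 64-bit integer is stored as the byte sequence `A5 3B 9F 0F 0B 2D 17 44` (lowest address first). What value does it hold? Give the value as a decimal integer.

Little-endian: lowest address holds the least-significant byte.
Reassemble most-significant byte first: 44 17 2D 0B 0F 9F 3B A5 → 0x44172D0B0F9F3BA5.
0x44172D0B0F9F3BA5 = 4906439844573428645.

4906439844573428645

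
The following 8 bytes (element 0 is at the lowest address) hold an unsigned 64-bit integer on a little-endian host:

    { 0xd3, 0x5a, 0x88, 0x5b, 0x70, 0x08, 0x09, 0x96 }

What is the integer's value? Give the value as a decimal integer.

In little-endian order the low byte comes first in memory.
Reassemble most-significant byte first: 96 09 08 70 5B 88 5A D3 → 0x960908705B885AD3.
0x960908705B885AD3 = 10811181659144608467.

10811181659144608467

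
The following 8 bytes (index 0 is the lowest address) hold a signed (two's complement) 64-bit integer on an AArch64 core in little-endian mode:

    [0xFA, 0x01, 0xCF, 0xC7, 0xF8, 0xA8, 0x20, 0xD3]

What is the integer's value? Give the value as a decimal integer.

Little-endian: lowest address holds the least-significant byte.
Reassemble most-significant byte first: D3 20 A8 F8 C7 CF 01 FA → 0xD320A8F8C7CF01FA.
Top bit is set, so as a signed 64-bit value this is 0xD320A8F8C7CF01FA − 2^64 = -3233398745994427910.

-3233398745994427910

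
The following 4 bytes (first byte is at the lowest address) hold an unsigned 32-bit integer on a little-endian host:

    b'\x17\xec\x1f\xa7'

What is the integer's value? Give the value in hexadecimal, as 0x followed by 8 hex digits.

Little-endian: lowest address holds the least-significant byte.
Reassemble most-significant byte first: A7 1F EC 17 → 0xA71FEC17.

0xA71FEC17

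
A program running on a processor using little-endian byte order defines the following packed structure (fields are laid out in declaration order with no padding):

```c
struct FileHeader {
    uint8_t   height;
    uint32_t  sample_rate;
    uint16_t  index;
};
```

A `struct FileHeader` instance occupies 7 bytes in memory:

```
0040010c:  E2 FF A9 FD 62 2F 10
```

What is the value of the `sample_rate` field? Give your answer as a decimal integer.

`sample_rate` follows `height` (1 byte), so it starts at byte offset 1 and occupies 4 bytes.
Bytes at offsets 1..4: FF A9 FD 62.
Little-endian stores the least-significant byte at the lowest address.
Reassemble most-significant byte first: 62 FD A9 FF → 0x62FDA9FF.
0x62FDA9FF = 1660791295.

1660791295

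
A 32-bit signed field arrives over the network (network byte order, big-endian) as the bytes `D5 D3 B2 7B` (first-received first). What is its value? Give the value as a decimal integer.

Big-endian: lowest address holds the most-significant byte.
The bytes are already most-significant first: 0xD5D3B27B.
Top bit is set, so as a signed 32-bit value this is 0xD5D3B27B − 2^32 = -707546501.

-707546501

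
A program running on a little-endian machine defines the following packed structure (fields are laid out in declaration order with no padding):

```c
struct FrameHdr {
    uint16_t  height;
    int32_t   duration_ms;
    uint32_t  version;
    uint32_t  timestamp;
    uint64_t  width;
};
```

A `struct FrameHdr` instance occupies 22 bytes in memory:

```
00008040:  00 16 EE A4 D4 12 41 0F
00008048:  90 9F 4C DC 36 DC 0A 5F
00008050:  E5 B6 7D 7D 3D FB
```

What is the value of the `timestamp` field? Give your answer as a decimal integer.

`timestamp` follows `height` (2 B), `duration_ms` (4 B), `version` (4 B), so it starts at offset 2 + 4 + 4 = 10 and occupies 4 bytes.
Bytes at offsets 10..13: 4C DC 36 DC.
Little-endian: lowest address holds the least-significant byte.
Reassemble most-significant byte first: DC 36 DC 4C → 0xDC36DC4C.
0xDC36DC4C = 3694582860.

3694582860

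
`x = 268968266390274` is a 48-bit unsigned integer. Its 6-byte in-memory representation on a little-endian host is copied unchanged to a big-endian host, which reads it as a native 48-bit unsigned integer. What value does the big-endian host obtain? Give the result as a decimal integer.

2594043699444

268968266390274 in 48-bit hexadecimal is 0xF4A00DF95B02.
Stored little-endian, the bytes at ascending addresses are 02 5B F9 0D A0 F4.
Read back as big-endian, the last byte is least significant, giving 0x025BF90DA0F4.
0x025BF90DA0F4 = 2594043699444.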